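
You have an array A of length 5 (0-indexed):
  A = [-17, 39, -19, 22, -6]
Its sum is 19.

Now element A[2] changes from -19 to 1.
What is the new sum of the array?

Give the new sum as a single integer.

Old value at index 2: -19
New value at index 2: 1
Delta = 1 - -19 = 20
New sum = old_sum + delta = 19 + (20) = 39

Answer: 39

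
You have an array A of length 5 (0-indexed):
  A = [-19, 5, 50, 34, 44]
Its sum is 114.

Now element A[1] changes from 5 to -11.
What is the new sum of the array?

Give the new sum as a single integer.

Old value at index 1: 5
New value at index 1: -11
Delta = -11 - 5 = -16
New sum = old_sum + delta = 114 + (-16) = 98

Answer: 98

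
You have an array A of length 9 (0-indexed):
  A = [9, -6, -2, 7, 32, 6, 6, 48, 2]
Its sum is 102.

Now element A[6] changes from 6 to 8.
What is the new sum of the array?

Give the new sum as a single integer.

Answer: 104

Derivation:
Old value at index 6: 6
New value at index 6: 8
Delta = 8 - 6 = 2
New sum = old_sum + delta = 102 + (2) = 104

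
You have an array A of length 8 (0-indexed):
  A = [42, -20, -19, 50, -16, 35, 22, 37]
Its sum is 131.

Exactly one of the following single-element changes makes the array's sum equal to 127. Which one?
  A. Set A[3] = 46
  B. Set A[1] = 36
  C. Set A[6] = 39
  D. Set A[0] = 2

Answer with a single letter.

Answer: A

Derivation:
Option A: A[3] 50->46, delta=-4, new_sum=131+(-4)=127 <-- matches target
Option B: A[1] -20->36, delta=56, new_sum=131+(56)=187
Option C: A[6] 22->39, delta=17, new_sum=131+(17)=148
Option D: A[0] 42->2, delta=-40, new_sum=131+(-40)=91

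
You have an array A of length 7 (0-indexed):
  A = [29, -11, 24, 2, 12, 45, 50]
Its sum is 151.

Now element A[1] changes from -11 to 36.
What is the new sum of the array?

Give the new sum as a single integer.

Answer: 198

Derivation:
Old value at index 1: -11
New value at index 1: 36
Delta = 36 - -11 = 47
New sum = old_sum + delta = 151 + (47) = 198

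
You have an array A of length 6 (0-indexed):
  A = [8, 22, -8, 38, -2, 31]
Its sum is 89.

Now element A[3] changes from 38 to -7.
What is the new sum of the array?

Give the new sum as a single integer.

Answer: 44

Derivation:
Old value at index 3: 38
New value at index 3: -7
Delta = -7 - 38 = -45
New sum = old_sum + delta = 89 + (-45) = 44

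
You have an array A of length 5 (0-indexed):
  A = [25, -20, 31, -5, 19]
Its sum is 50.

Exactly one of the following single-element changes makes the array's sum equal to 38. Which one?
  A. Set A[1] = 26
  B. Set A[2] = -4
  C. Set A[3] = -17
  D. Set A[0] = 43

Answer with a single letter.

Answer: C

Derivation:
Option A: A[1] -20->26, delta=46, new_sum=50+(46)=96
Option B: A[2] 31->-4, delta=-35, new_sum=50+(-35)=15
Option C: A[3] -5->-17, delta=-12, new_sum=50+(-12)=38 <-- matches target
Option D: A[0] 25->43, delta=18, new_sum=50+(18)=68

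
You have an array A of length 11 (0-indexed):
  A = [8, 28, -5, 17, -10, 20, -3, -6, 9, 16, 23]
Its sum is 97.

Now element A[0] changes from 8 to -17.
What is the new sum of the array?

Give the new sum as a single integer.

Old value at index 0: 8
New value at index 0: -17
Delta = -17 - 8 = -25
New sum = old_sum + delta = 97 + (-25) = 72

Answer: 72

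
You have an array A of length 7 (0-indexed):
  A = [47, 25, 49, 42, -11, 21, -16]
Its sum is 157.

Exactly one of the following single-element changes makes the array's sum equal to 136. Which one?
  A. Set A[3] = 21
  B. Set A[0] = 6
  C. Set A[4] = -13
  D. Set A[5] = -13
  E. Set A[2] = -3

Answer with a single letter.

Answer: A

Derivation:
Option A: A[3] 42->21, delta=-21, new_sum=157+(-21)=136 <-- matches target
Option B: A[0] 47->6, delta=-41, new_sum=157+(-41)=116
Option C: A[4] -11->-13, delta=-2, new_sum=157+(-2)=155
Option D: A[5] 21->-13, delta=-34, new_sum=157+(-34)=123
Option E: A[2] 49->-3, delta=-52, new_sum=157+(-52)=105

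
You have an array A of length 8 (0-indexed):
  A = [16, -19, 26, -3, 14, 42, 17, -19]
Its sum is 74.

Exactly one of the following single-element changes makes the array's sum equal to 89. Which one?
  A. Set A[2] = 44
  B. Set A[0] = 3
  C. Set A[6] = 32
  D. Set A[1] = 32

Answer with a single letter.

Answer: C

Derivation:
Option A: A[2] 26->44, delta=18, new_sum=74+(18)=92
Option B: A[0] 16->3, delta=-13, new_sum=74+(-13)=61
Option C: A[6] 17->32, delta=15, new_sum=74+(15)=89 <-- matches target
Option D: A[1] -19->32, delta=51, new_sum=74+(51)=125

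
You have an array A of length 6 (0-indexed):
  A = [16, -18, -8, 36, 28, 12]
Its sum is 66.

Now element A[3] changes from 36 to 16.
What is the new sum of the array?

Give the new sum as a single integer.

Answer: 46

Derivation:
Old value at index 3: 36
New value at index 3: 16
Delta = 16 - 36 = -20
New sum = old_sum + delta = 66 + (-20) = 46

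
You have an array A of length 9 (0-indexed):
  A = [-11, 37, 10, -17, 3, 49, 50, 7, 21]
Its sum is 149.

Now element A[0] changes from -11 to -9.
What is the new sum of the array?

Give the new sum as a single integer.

Old value at index 0: -11
New value at index 0: -9
Delta = -9 - -11 = 2
New sum = old_sum + delta = 149 + (2) = 151

Answer: 151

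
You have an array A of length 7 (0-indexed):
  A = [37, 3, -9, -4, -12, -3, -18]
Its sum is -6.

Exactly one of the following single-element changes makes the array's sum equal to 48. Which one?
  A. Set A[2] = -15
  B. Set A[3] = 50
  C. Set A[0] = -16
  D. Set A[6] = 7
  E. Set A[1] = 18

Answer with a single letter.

Answer: B

Derivation:
Option A: A[2] -9->-15, delta=-6, new_sum=-6+(-6)=-12
Option B: A[3] -4->50, delta=54, new_sum=-6+(54)=48 <-- matches target
Option C: A[0] 37->-16, delta=-53, new_sum=-6+(-53)=-59
Option D: A[6] -18->7, delta=25, new_sum=-6+(25)=19
Option E: A[1] 3->18, delta=15, new_sum=-6+(15)=9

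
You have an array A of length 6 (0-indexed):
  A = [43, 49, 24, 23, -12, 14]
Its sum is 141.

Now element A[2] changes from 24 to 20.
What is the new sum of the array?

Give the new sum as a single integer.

Old value at index 2: 24
New value at index 2: 20
Delta = 20 - 24 = -4
New sum = old_sum + delta = 141 + (-4) = 137

Answer: 137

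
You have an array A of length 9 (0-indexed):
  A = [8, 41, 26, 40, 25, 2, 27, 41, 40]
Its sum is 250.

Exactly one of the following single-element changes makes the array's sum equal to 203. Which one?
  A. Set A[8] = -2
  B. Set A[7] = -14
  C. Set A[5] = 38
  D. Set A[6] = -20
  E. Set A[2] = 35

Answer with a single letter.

Option A: A[8] 40->-2, delta=-42, new_sum=250+(-42)=208
Option B: A[7] 41->-14, delta=-55, new_sum=250+(-55)=195
Option C: A[5] 2->38, delta=36, new_sum=250+(36)=286
Option D: A[6] 27->-20, delta=-47, new_sum=250+(-47)=203 <-- matches target
Option E: A[2] 26->35, delta=9, new_sum=250+(9)=259

Answer: D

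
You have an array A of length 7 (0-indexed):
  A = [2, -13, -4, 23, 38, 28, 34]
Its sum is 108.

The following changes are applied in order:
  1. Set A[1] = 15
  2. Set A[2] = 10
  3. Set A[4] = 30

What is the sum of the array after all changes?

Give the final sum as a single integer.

Initial sum: 108
Change 1: A[1] -13 -> 15, delta = 28, sum = 136
Change 2: A[2] -4 -> 10, delta = 14, sum = 150
Change 3: A[4] 38 -> 30, delta = -8, sum = 142

Answer: 142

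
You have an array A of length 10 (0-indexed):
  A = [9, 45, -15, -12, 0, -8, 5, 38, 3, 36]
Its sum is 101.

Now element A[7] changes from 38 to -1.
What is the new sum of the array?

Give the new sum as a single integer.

Old value at index 7: 38
New value at index 7: -1
Delta = -1 - 38 = -39
New sum = old_sum + delta = 101 + (-39) = 62

Answer: 62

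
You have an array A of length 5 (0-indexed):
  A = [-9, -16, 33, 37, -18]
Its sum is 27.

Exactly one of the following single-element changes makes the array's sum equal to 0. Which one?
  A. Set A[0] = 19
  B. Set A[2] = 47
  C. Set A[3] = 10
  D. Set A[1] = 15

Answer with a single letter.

Answer: C

Derivation:
Option A: A[0] -9->19, delta=28, new_sum=27+(28)=55
Option B: A[2] 33->47, delta=14, new_sum=27+(14)=41
Option C: A[3] 37->10, delta=-27, new_sum=27+(-27)=0 <-- matches target
Option D: A[1] -16->15, delta=31, new_sum=27+(31)=58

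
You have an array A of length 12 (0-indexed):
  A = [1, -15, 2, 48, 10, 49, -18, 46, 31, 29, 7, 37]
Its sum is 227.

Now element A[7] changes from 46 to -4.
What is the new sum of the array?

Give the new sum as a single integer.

Answer: 177

Derivation:
Old value at index 7: 46
New value at index 7: -4
Delta = -4 - 46 = -50
New sum = old_sum + delta = 227 + (-50) = 177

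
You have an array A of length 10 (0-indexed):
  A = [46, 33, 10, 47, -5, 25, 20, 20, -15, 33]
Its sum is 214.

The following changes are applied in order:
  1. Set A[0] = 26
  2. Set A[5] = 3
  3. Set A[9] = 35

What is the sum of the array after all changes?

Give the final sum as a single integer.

Initial sum: 214
Change 1: A[0] 46 -> 26, delta = -20, sum = 194
Change 2: A[5] 25 -> 3, delta = -22, sum = 172
Change 3: A[9] 33 -> 35, delta = 2, sum = 174

Answer: 174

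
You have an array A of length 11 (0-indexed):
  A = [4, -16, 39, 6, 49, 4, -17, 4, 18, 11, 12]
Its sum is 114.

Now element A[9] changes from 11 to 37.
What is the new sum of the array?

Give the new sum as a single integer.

Answer: 140

Derivation:
Old value at index 9: 11
New value at index 9: 37
Delta = 37 - 11 = 26
New sum = old_sum + delta = 114 + (26) = 140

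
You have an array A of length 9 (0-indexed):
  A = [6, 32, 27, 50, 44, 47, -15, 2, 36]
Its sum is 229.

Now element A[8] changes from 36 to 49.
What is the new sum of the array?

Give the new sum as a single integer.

Old value at index 8: 36
New value at index 8: 49
Delta = 49 - 36 = 13
New sum = old_sum + delta = 229 + (13) = 242

Answer: 242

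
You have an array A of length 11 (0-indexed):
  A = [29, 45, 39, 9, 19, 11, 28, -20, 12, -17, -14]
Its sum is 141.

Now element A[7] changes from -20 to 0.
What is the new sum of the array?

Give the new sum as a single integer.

Old value at index 7: -20
New value at index 7: 0
Delta = 0 - -20 = 20
New sum = old_sum + delta = 141 + (20) = 161

Answer: 161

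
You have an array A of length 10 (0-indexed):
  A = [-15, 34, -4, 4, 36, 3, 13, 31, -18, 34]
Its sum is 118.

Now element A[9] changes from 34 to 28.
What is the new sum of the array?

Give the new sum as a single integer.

Old value at index 9: 34
New value at index 9: 28
Delta = 28 - 34 = -6
New sum = old_sum + delta = 118 + (-6) = 112

Answer: 112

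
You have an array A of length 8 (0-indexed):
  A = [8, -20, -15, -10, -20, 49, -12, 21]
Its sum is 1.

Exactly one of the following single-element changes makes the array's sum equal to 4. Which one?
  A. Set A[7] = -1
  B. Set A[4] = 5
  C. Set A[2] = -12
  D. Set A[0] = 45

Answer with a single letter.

Option A: A[7] 21->-1, delta=-22, new_sum=1+(-22)=-21
Option B: A[4] -20->5, delta=25, new_sum=1+(25)=26
Option C: A[2] -15->-12, delta=3, new_sum=1+(3)=4 <-- matches target
Option D: A[0] 8->45, delta=37, new_sum=1+(37)=38

Answer: C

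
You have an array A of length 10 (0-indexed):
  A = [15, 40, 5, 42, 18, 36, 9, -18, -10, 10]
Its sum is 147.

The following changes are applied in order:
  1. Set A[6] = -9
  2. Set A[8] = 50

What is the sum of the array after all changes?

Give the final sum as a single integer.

Answer: 189

Derivation:
Initial sum: 147
Change 1: A[6] 9 -> -9, delta = -18, sum = 129
Change 2: A[8] -10 -> 50, delta = 60, sum = 189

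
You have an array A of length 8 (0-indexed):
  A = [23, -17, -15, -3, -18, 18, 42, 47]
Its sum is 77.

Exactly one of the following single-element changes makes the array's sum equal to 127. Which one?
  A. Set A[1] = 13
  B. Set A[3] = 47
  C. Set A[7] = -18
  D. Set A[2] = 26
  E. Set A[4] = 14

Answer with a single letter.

Answer: B

Derivation:
Option A: A[1] -17->13, delta=30, new_sum=77+(30)=107
Option B: A[3] -3->47, delta=50, new_sum=77+(50)=127 <-- matches target
Option C: A[7] 47->-18, delta=-65, new_sum=77+(-65)=12
Option D: A[2] -15->26, delta=41, new_sum=77+(41)=118
Option E: A[4] -18->14, delta=32, new_sum=77+(32)=109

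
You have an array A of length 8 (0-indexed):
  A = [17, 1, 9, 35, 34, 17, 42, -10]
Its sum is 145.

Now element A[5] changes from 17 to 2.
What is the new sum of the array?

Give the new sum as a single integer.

Answer: 130

Derivation:
Old value at index 5: 17
New value at index 5: 2
Delta = 2 - 17 = -15
New sum = old_sum + delta = 145 + (-15) = 130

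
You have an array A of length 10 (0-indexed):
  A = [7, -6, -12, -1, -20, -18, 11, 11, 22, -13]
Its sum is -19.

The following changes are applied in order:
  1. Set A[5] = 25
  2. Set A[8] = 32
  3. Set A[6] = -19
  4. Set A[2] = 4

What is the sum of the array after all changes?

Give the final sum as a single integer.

Initial sum: -19
Change 1: A[5] -18 -> 25, delta = 43, sum = 24
Change 2: A[8] 22 -> 32, delta = 10, sum = 34
Change 3: A[6] 11 -> -19, delta = -30, sum = 4
Change 4: A[2] -12 -> 4, delta = 16, sum = 20

Answer: 20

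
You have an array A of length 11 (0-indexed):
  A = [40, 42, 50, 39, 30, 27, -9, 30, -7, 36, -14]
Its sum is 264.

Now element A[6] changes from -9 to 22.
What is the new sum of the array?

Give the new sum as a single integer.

Answer: 295

Derivation:
Old value at index 6: -9
New value at index 6: 22
Delta = 22 - -9 = 31
New sum = old_sum + delta = 264 + (31) = 295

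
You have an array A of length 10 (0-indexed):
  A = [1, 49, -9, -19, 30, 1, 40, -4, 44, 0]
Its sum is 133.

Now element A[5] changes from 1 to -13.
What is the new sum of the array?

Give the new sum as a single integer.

Old value at index 5: 1
New value at index 5: -13
Delta = -13 - 1 = -14
New sum = old_sum + delta = 133 + (-14) = 119

Answer: 119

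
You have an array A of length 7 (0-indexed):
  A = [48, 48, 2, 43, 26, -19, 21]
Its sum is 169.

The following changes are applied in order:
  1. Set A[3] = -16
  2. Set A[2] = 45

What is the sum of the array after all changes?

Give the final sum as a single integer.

Answer: 153

Derivation:
Initial sum: 169
Change 1: A[3] 43 -> -16, delta = -59, sum = 110
Change 2: A[2] 2 -> 45, delta = 43, sum = 153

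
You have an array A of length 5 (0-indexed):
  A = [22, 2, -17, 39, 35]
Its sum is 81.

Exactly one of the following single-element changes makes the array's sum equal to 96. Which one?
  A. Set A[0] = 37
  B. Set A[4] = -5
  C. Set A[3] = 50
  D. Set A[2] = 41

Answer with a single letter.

Option A: A[0] 22->37, delta=15, new_sum=81+(15)=96 <-- matches target
Option B: A[4] 35->-5, delta=-40, new_sum=81+(-40)=41
Option C: A[3] 39->50, delta=11, new_sum=81+(11)=92
Option D: A[2] -17->41, delta=58, new_sum=81+(58)=139

Answer: A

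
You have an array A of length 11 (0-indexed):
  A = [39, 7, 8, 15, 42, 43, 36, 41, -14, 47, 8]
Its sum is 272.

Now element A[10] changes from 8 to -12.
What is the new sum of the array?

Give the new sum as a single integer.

Old value at index 10: 8
New value at index 10: -12
Delta = -12 - 8 = -20
New sum = old_sum + delta = 272 + (-20) = 252

Answer: 252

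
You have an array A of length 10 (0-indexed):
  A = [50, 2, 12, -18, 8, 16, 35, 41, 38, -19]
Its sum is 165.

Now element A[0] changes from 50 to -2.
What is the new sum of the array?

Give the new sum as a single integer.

Answer: 113

Derivation:
Old value at index 0: 50
New value at index 0: -2
Delta = -2 - 50 = -52
New sum = old_sum + delta = 165 + (-52) = 113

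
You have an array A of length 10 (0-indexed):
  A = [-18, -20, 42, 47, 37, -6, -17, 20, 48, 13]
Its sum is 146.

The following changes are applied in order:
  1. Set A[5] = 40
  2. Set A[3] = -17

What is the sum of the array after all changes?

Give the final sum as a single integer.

Initial sum: 146
Change 1: A[5] -6 -> 40, delta = 46, sum = 192
Change 2: A[3] 47 -> -17, delta = -64, sum = 128

Answer: 128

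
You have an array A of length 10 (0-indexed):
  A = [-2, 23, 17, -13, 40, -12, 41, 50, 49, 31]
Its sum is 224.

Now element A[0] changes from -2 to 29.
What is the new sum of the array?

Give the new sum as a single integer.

Answer: 255

Derivation:
Old value at index 0: -2
New value at index 0: 29
Delta = 29 - -2 = 31
New sum = old_sum + delta = 224 + (31) = 255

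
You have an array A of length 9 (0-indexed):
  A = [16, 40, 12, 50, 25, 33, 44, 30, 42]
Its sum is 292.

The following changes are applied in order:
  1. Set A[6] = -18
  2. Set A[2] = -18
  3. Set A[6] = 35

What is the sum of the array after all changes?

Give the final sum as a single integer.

Answer: 253

Derivation:
Initial sum: 292
Change 1: A[6] 44 -> -18, delta = -62, sum = 230
Change 2: A[2] 12 -> -18, delta = -30, sum = 200
Change 3: A[6] -18 -> 35, delta = 53, sum = 253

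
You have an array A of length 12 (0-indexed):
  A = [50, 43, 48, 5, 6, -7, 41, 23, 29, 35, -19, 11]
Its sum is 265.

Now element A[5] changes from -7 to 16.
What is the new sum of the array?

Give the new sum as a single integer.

Answer: 288

Derivation:
Old value at index 5: -7
New value at index 5: 16
Delta = 16 - -7 = 23
New sum = old_sum + delta = 265 + (23) = 288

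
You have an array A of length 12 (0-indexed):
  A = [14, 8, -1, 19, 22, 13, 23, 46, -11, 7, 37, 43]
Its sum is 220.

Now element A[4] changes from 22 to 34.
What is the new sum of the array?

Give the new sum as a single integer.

Answer: 232

Derivation:
Old value at index 4: 22
New value at index 4: 34
Delta = 34 - 22 = 12
New sum = old_sum + delta = 220 + (12) = 232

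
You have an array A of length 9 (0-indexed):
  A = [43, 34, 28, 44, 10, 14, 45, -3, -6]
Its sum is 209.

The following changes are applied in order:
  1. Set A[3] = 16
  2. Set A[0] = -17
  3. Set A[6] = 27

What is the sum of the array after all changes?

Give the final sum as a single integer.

Answer: 103

Derivation:
Initial sum: 209
Change 1: A[3] 44 -> 16, delta = -28, sum = 181
Change 2: A[0] 43 -> -17, delta = -60, sum = 121
Change 3: A[6] 45 -> 27, delta = -18, sum = 103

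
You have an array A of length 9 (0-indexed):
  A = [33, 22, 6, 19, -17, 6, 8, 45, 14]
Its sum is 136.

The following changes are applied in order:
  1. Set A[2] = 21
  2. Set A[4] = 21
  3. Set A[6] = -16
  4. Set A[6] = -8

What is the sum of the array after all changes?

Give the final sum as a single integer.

Initial sum: 136
Change 1: A[2] 6 -> 21, delta = 15, sum = 151
Change 2: A[4] -17 -> 21, delta = 38, sum = 189
Change 3: A[6] 8 -> -16, delta = -24, sum = 165
Change 4: A[6] -16 -> -8, delta = 8, sum = 173

Answer: 173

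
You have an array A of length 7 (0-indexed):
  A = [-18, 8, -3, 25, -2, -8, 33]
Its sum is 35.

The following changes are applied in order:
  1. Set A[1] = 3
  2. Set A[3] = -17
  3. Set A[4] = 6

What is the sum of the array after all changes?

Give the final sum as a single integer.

Answer: -4

Derivation:
Initial sum: 35
Change 1: A[1] 8 -> 3, delta = -5, sum = 30
Change 2: A[3] 25 -> -17, delta = -42, sum = -12
Change 3: A[4] -2 -> 6, delta = 8, sum = -4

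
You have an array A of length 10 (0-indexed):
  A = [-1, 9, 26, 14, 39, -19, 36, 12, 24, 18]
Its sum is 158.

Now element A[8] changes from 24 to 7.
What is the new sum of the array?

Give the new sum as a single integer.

Old value at index 8: 24
New value at index 8: 7
Delta = 7 - 24 = -17
New sum = old_sum + delta = 158 + (-17) = 141

Answer: 141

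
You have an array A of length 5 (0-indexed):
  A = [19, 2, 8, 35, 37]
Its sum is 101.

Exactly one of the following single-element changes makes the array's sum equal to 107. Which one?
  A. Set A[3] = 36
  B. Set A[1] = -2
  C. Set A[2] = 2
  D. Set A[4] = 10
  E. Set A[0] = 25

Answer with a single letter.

Option A: A[3] 35->36, delta=1, new_sum=101+(1)=102
Option B: A[1] 2->-2, delta=-4, new_sum=101+(-4)=97
Option C: A[2] 8->2, delta=-6, new_sum=101+(-6)=95
Option D: A[4] 37->10, delta=-27, new_sum=101+(-27)=74
Option E: A[0] 19->25, delta=6, new_sum=101+(6)=107 <-- matches target

Answer: E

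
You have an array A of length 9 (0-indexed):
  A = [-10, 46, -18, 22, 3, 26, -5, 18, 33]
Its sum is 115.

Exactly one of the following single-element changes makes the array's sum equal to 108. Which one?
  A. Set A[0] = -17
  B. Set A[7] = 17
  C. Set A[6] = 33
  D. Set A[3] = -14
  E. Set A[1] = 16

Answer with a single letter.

Answer: A

Derivation:
Option A: A[0] -10->-17, delta=-7, new_sum=115+(-7)=108 <-- matches target
Option B: A[7] 18->17, delta=-1, new_sum=115+(-1)=114
Option C: A[6] -5->33, delta=38, new_sum=115+(38)=153
Option D: A[3] 22->-14, delta=-36, new_sum=115+(-36)=79
Option E: A[1] 46->16, delta=-30, new_sum=115+(-30)=85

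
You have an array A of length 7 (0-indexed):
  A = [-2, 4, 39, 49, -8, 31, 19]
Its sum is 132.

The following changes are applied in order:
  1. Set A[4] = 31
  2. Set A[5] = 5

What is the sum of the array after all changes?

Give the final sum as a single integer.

Initial sum: 132
Change 1: A[4] -8 -> 31, delta = 39, sum = 171
Change 2: A[5] 31 -> 5, delta = -26, sum = 145

Answer: 145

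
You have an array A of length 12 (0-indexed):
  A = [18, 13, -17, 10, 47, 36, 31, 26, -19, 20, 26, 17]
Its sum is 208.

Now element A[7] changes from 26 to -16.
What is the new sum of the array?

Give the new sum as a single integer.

Old value at index 7: 26
New value at index 7: -16
Delta = -16 - 26 = -42
New sum = old_sum + delta = 208 + (-42) = 166

Answer: 166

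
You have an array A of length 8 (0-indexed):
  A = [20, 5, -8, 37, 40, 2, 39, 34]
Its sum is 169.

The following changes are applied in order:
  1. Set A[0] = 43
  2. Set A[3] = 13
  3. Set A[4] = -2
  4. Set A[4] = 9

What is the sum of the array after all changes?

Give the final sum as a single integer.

Answer: 137

Derivation:
Initial sum: 169
Change 1: A[0] 20 -> 43, delta = 23, sum = 192
Change 2: A[3] 37 -> 13, delta = -24, sum = 168
Change 3: A[4] 40 -> -2, delta = -42, sum = 126
Change 4: A[4] -2 -> 9, delta = 11, sum = 137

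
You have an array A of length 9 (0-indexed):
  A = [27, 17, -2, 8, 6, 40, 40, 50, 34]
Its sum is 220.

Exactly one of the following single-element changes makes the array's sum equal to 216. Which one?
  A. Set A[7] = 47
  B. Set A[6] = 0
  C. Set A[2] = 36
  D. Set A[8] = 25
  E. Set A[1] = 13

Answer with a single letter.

Answer: E

Derivation:
Option A: A[7] 50->47, delta=-3, new_sum=220+(-3)=217
Option B: A[6] 40->0, delta=-40, new_sum=220+(-40)=180
Option C: A[2] -2->36, delta=38, new_sum=220+(38)=258
Option D: A[8] 34->25, delta=-9, new_sum=220+(-9)=211
Option E: A[1] 17->13, delta=-4, new_sum=220+(-4)=216 <-- matches target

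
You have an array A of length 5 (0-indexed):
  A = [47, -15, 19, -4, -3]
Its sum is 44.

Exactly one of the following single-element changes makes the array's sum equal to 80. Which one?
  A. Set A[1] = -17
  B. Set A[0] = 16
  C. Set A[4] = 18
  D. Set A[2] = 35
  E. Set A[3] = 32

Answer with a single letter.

Answer: E

Derivation:
Option A: A[1] -15->-17, delta=-2, new_sum=44+(-2)=42
Option B: A[0] 47->16, delta=-31, new_sum=44+(-31)=13
Option C: A[4] -3->18, delta=21, new_sum=44+(21)=65
Option D: A[2] 19->35, delta=16, new_sum=44+(16)=60
Option E: A[3] -4->32, delta=36, new_sum=44+(36)=80 <-- matches target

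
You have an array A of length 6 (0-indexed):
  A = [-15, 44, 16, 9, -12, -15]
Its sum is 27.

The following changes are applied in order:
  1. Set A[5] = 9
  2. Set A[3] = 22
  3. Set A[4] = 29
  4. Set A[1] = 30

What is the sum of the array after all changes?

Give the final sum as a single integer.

Answer: 91

Derivation:
Initial sum: 27
Change 1: A[5] -15 -> 9, delta = 24, sum = 51
Change 2: A[3] 9 -> 22, delta = 13, sum = 64
Change 3: A[4] -12 -> 29, delta = 41, sum = 105
Change 4: A[1] 44 -> 30, delta = -14, sum = 91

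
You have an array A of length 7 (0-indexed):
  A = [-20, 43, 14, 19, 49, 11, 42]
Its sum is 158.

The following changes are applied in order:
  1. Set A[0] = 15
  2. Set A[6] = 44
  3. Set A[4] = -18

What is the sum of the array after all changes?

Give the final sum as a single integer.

Answer: 128

Derivation:
Initial sum: 158
Change 1: A[0] -20 -> 15, delta = 35, sum = 193
Change 2: A[6] 42 -> 44, delta = 2, sum = 195
Change 3: A[4] 49 -> -18, delta = -67, sum = 128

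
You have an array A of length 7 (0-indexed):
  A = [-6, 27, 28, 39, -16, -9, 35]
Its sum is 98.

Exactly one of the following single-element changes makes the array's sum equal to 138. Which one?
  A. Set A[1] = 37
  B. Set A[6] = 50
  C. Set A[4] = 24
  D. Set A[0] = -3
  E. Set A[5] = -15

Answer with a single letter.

Answer: C

Derivation:
Option A: A[1] 27->37, delta=10, new_sum=98+(10)=108
Option B: A[6] 35->50, delta=15, new_sum=98+(15)=113
Option C: A[4] -16->24, delta=40, new_sum=98+(40)=138 <-- matches target
Option D: A[0] -6->-3, delta=3, new_sum=98+(3)=101
Option E: A[5] -9->-15, delta=-6, new_sum=98+(-6)=92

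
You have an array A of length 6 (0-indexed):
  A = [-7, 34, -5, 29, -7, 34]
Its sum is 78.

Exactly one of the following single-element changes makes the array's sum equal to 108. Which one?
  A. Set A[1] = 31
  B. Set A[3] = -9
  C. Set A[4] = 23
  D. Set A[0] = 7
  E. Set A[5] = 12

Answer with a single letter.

Answer: C

Derivation:
Option A: A[1] 34->31, delta=-3, new_sum=78+(-3)=75
Option B: A[3] 29->-9, delta=-38, new_sum=78+(-38)=40
Option C: A[4] -7->23, delta=30, new_sum=78+(30)=108 <-- matches target
Option D: A[0] -7->7, delta=14, new_sum=78+(14)=92
Option E: A[5] 34->12, delta=-22, new_sum=78+(-22)=56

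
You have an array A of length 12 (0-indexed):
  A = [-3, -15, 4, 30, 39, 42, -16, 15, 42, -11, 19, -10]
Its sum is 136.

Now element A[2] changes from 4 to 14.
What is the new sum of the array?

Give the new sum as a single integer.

Answer: 146

Derivation:
Old value at index 2: 4
New value at index 2: 14
Delta = 14 - 4 = 10
New sum = old_sum + delta = 136 + (10) = 146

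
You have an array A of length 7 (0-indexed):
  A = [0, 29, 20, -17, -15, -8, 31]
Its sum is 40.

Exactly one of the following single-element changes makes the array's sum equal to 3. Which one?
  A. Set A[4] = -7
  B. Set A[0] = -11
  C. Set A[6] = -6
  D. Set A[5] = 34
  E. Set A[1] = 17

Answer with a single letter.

Option A: A[4] -15->-7, delta=8, new_sum=40+(8)=48
Option B: A[0] 0->-11, delta=-11, new_sum=40+(-11)=29
Option C: A[6] 31->-6, delta=-37, new_sum=40+(-37)=3 <-- matches target
Option D: A[5] -8->34, delta=42, new_sum=40+(42)=82
Option E: A[1] 29->17, delta=-12, new_sum=40+(-12)=28

Answer: C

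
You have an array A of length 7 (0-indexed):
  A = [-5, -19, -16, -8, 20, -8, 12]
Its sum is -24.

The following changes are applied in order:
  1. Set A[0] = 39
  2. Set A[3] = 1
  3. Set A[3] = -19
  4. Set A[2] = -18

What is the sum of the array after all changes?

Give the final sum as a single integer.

Answer: 7

Derivation:
Initial sum: -24
Change 1: A[0] -5 -> 39, delta = 44, sum = 20
Change 2: A[3] -8 -> 1, delta = 9, sum = 29
Change 3: A[3] 1 -> -19, delta = -20, sum = 9
Change 4: A[2] -16 -> -18, delta = -2, sum = 7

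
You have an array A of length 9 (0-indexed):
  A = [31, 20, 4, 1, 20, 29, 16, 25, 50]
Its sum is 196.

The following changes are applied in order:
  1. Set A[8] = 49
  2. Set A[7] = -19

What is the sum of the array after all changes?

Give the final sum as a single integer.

Initial sum: 196
Change 1: A[8] 50 -> 49, delta = -1, sum = 195
Change 2: A[7] 25 -> -19, delta = -44, sum = 151

Answer: 151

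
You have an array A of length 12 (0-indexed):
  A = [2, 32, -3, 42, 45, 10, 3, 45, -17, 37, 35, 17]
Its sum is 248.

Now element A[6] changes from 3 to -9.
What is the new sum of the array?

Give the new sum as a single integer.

Old value at index 6: 3
New value at index 6: -9
Delta = -9 - 3 = -12
New sum = old_sum + delta = 248 + (-12) = 236

Answer: 236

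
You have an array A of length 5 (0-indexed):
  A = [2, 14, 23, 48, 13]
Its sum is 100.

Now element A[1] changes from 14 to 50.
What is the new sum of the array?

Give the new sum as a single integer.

Answer: 136

Derivation:
Old value at index 1: 14
New value at index 1: 50
Delta = 50 - 14 = 36
New sum = old_sum + delta = 100 + (36) = 136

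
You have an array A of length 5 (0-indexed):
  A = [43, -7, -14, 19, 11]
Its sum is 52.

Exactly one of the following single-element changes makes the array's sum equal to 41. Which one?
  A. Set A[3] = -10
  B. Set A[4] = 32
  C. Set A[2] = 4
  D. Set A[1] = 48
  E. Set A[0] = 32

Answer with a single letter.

Option A: A[3] 19->-10, delta=-29, new_sum=52+(-29)=23
Option B: A[4] 11->32, delta=21, new_sum=52+(21)=73
Option C: A[2] -14->4, delta=18, new_sum=52+(18)=70
Option D: A[1] -7->48, delta=55, new_sum=52+(55)=107
Option E: A[0] 43->32, delta=-11, new_sum=52+(-11)=41 <-- matches target

Answer: E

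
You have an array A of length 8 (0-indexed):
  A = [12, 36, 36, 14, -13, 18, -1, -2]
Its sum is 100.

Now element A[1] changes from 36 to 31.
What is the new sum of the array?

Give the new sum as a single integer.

Old value at index 1: 36
New value at index 1: 31
Delta = 31 - 36 = -5
New sum = old_sum + delta = 100 + (-5) = 95

Answer: 95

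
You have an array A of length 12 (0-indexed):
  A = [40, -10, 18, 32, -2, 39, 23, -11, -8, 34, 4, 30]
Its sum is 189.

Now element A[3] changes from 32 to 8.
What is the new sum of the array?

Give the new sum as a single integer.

Answer: 165

Derivation:
Old value at index 3: 32
New value at index 3: 8
Delta = 8 - 32 = -24
New sum = old_sum + delta = 189 + (-24) = 165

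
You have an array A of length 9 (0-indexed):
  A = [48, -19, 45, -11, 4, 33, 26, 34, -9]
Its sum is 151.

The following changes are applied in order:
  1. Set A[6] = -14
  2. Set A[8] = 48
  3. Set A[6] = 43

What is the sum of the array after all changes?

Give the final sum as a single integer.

Initial sum: 151
Change 1: A[6] 26 -> -14, delta = -40, sum = 111
Change 2: A[8] -9 -> 48, delta = 57, sum = 168
Change 3: A[6] -14 -> 43, delta = 57, sum = 225

Answer: 225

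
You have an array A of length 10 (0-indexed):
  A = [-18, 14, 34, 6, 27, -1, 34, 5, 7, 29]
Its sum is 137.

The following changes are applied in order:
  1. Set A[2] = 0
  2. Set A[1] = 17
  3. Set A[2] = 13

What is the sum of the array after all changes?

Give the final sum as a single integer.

Initial sum: 137
Change 1: A[2] 34 -> 0, delta = -34, sum = 103
Change 2: A[1] 14 -> 17, delta = 3, sum = 106
Change 3: A[2] 0 -> 13, delta = 13, sum = 119

Answer: 119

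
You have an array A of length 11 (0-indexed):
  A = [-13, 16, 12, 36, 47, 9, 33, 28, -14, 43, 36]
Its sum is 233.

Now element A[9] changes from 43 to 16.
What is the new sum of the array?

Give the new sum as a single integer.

Answer: 206

Derivation:
Old value at index 9: 43
New value at index 9: 16
Delta = 16 - 43 = -27
New sum = old_sum + delta = 233 + (-27) = 206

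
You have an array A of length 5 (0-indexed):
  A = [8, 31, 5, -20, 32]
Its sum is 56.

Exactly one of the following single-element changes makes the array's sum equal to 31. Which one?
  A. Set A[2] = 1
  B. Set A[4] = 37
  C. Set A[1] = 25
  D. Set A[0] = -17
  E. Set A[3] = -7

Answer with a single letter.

Answer: D

Derivation:
Option A: A[2] 5->1, delta=-4, new_sum=56+(-4)=52
Option B: A[4] 32->37, delta=5, new_sum=56+(5)=61
Option C: A[1] 31->25, delta=-6, new_sum=56+(-6)=50
Option D: A[0] 8->-17, delta=-25, new_sum=56+(-25)=31 <-- matches target
Option E: A[3] -20->-7, delta=13, new_sum=56+(13)=69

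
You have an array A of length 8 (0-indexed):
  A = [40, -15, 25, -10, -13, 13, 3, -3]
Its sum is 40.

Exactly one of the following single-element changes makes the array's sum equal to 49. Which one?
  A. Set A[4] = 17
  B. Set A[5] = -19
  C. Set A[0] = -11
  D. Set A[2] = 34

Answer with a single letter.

Answer: D

Derivation:
Option A: A[4] -13->17, delta=30, new_sum=40+(30)=70
Option B: A[5] 13->-19, delta=-32, new_sum=40+(-32)=8
Option C: A[0] 40->-11, delta=-51, new_sum=40+(-51)=-11
Option D: A[2] 25->34, delta=9, new_sum=40+(9)=49 <-- matches target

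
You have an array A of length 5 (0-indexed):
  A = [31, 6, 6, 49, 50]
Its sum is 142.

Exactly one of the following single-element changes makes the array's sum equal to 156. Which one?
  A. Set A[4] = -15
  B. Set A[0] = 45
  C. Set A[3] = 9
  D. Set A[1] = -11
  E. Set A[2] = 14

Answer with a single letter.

Option A: A[4] 50->-15, delta=-65, new_sum=142+(-65)=77
Option B: A[0] 31->45, delta=14, new_sum=142+(14)=156 <-- matches target
Option C: A[3] 49->9, delta=-40, new_sum=142+(-40)=102
Option D: A[1] 6->-11, delta=-17, new_sum=142+(-17)=125
Option E: A[2] 6->14, delta=8, new_sum=142+(8)=150

Answer: B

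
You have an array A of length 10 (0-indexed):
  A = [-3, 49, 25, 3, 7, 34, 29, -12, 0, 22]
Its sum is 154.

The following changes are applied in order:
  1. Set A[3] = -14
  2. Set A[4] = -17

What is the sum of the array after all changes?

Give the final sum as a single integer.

Answer: 113

Derivation:
Initial sum: 154
Change 1: A[3] 3 -> -14, delta = -17, sum = 137
Change 2: A[4] 7 -> -17, delta = -24, sum = 113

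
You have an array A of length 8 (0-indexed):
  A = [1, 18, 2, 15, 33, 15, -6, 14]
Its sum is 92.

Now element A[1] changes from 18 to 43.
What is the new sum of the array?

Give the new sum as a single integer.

Answer: 117

Derivation:
Old value at index 1: 18
New value at index 1: 43
Delta = 43 - 18 = 25
New sum = old_sum + delta = 92 + (25) = 117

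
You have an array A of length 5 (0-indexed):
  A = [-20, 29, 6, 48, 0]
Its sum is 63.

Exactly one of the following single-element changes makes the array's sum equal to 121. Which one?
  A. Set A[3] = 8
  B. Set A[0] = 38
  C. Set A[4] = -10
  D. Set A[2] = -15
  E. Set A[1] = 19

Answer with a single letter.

Option A: A[3] 48->8, delta=-40, new_sum=63+(-40)=23
Option B: A[0] -20->38, delta=58, new_sum=63+(58)=121 <-- matches target
Option C: A[4] 0->-10, delta=-10, new_sum=63+(-10)=53
Option D: A[2] 6->-15, delta=-21, new_sum=63+(-21)=42
Option E: A[1] 29->19, delta=-10, new_sum=63+(-10)=53

Answer: B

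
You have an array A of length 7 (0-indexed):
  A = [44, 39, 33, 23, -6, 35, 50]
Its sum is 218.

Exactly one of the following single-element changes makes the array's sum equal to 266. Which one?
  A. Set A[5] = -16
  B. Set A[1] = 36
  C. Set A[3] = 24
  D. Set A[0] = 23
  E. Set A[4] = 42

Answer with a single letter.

Option A: A[5] 35->-16, delta=-51, new_sum=218+(-51)=167
Option B: A[1] 39->36, delta=-3, new_sum=218+(-3)=215
Option C: A[3] 23->24, delta=1, new_sum=218+(1)=219
Option D: A[0] 44->23, delta=-21, new_sum=218+(-21)=197
Option E: A[4] -6->42, delta=48, new_sum=218+(48)=266 <-- matches target

Answer: E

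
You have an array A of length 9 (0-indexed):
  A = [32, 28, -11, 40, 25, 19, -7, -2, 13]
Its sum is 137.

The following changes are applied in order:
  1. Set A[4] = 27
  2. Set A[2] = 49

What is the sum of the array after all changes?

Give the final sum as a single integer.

Answer: 199

Derivation:
Initial sum: 137
Change 1: A[4] 25 -> 27, delta = 2, sum = 139
Change 2: A[2] -11 -> 49, delta = 60, sum = 199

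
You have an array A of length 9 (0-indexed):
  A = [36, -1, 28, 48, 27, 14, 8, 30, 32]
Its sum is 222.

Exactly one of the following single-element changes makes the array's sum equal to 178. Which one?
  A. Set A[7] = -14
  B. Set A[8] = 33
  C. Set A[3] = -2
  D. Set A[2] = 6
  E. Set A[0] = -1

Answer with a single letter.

Answer: A

Derivation:
Option A: A[7] 30->-14, delta=-44, new_sum=222+(-44)=178 <-- matches target
Option B: A[8] 32->33, delta=1, new_sum=222+(1)=223
Option C: A[3] 48->-2, delta=-50, new_sum=222+(-50)=172
Option D: A[2] 28->6, delta=-22, new_sum=222+(-22)=200
Option E: A[0] 36->-1, delta=-37, new_sum=222+(-37)=185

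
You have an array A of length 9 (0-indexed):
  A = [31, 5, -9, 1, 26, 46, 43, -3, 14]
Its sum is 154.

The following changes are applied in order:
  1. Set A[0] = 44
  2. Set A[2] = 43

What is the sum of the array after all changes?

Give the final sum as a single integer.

Initial sum: 154
Change 1: A[0] 31 -> 44, delta = 13, sum = 167
Change 2: A[2] -9 -> 43, delta = 52, sum = 219

Answer: 219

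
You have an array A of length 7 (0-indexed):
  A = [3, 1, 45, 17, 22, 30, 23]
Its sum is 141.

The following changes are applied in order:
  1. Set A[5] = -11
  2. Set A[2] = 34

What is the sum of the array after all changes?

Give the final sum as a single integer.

Initial sum: 141
Change 1: A[5] 30 -> -11, delta = -41, sum = 100
Change 2: A[2] 45 -> 34, delta = -11, sum = 89

Answer: 89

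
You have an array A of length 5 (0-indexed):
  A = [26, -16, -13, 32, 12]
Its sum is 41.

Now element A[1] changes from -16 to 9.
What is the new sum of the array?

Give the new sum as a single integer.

Answer: 66

Derivation:
Old value at index 1: -16
New value at index 1: 9
Delta = 9 - -16 = 25
New sum = old_sum + delta = 41 + (25) = 66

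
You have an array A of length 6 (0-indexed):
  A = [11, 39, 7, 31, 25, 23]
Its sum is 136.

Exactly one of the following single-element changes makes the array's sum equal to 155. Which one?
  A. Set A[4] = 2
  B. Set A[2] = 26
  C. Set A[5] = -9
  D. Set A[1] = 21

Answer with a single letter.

Answer: B

Derivation:
Option A: A[4] 25->2, delta=-23, new_sum=136+(-23)=113
Option B: A[2] 7->26, delta=19, new_sum=136+(19)=155 <-- matches target
Option C: A[5] 23->-9, delta=-32, new_sum=136+(-32)=104
Option D: A[1] 39->21, delta=-18, new_sum=136+(-18)=118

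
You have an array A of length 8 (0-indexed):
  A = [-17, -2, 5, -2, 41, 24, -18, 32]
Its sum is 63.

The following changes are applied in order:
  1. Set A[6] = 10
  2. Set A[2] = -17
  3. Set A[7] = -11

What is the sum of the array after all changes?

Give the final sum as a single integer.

Answer: 26

Derivation:
Initial sum: 63
Change 1: A[6] -18 -> 10, delta = 28, sum = 91
Change 2: A[2] 5 -> -17, delta = -22, sum = 69
Change 3: A[7] 32 -> -11, delta = -43, sum = 26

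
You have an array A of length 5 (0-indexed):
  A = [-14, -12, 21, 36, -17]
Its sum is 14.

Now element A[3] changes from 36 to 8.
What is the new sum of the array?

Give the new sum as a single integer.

Old value at index 3: 36
New value at index 3: 8
Delta = 8 - 36 = -28
New sum = old_sum + delta = 14 + (-28) = -14

Answer: -14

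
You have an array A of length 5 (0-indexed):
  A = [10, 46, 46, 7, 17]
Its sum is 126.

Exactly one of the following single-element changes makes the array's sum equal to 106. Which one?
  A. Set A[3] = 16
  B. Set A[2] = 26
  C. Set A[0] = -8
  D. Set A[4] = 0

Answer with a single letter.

Answer: B

Derivation:
Option A: A[3] 7->16, delta=9, new_sum=126+(9)=135
Option B: A[2] 46->26, delta=-20, new_sum=126+(-20)=106 <-- matches target
Option C: A[0] 10->-8, delta=-18, new_sum=126+(-18)=108
Option D: A[4] 17->0, delta=-17, new_sum=126+(-17)=109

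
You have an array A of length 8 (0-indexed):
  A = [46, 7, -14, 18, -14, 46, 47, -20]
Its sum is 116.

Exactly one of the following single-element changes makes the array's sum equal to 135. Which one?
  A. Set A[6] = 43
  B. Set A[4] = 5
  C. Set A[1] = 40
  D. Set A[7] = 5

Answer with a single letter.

Option A: A[6] 47->43, delta=-4, new_sum=116+(-4)=112
Option B: A[4] -14->5, delta=19, new_sum=116+(19)=135 <-- matches target
Option C: A[1] 7->40, delta=33, new_sum=116+(33)=149
Option D: A[7] -20->5, delta=25, new_sum=116+(25)=141

Answer: B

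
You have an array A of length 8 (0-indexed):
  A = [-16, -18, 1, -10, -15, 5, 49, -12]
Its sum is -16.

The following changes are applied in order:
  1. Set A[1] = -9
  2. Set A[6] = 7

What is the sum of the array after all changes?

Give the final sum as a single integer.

Initial sum: -16
Change 1: A[1] -18 -> -9, delta = 9, sum = -7
Change 2: A[6] 49 -> 7, delta = -42, sum = -49

Answer: -49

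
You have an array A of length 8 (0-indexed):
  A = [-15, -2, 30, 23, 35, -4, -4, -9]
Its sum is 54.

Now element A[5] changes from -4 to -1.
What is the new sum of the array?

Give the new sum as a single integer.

Old value at index 5: -4
New value at index 5: -1
Delta = -1 - -4 = 3
New sum = old_sum + delta = 54 + (3) = 57

Answer: 57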